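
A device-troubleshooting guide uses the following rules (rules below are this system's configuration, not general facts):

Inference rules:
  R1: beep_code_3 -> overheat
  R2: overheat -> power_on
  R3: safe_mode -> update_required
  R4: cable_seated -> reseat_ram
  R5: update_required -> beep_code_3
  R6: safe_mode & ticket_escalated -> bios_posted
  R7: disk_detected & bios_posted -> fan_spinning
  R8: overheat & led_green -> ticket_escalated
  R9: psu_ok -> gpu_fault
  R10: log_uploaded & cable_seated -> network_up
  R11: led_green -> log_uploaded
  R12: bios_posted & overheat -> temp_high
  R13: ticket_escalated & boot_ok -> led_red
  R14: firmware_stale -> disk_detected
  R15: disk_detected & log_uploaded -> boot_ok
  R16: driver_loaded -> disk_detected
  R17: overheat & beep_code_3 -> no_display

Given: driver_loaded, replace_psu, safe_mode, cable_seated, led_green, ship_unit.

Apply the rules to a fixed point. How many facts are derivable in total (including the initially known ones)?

Round 1 — R3, R4, R11, R16, derive update_required, reseat_ram, log_uploaded, disk_detected.
Round 2 — R5, R10, R15, derive beep_code_3, network_up, boot_ok.
Round 3 — R1, derive overheat.
Round 4 — R2, R8, R17, derive power_on, ticket_escalated, no_display.
Round 5 — R6, R13, derive bios_posted, led_red.
Round 6 — R7, R12, derive fan_spinning, temp_high.
Closure: {beep_code_3, bios_posted, boot_ok, cable_seated, disk_detected, driver_loaded, fan_spinning, led_green, led_red, log_uploaded, network_up, no_display, overheat, power_on, replace_psu, reseat_ram, safe_mode, ship_unit, temp_high, ticket_escalated, update_required} — 21 facts.

21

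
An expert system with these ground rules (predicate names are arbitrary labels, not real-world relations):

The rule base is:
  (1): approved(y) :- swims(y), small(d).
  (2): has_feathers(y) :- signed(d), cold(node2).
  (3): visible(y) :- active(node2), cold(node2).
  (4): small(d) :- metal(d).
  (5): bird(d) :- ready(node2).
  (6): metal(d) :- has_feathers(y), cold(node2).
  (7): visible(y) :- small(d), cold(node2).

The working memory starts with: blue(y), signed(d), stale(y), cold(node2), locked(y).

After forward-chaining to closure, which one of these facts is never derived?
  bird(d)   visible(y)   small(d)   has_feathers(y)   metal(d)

Round 1: (2) [has_feathers(y) :- signed(d), cold(node2).]. New: has_feathers(y).
Round 2: (6) [metal(d) :- has_feathers(y), cold(node2).]. New: metal(d).
Round 3: (4) [small(d) :- metal(d).]. New: small(d).
Round 4: (7) [visible(y) :- small(d), cold(node2).]. New: visible(y).
Derived: has_feathers(y) (round 1), visible(y) (round 4), metal(d) (round 2), small(d) (round 3). bird(d) never appears in any round.

bird(d)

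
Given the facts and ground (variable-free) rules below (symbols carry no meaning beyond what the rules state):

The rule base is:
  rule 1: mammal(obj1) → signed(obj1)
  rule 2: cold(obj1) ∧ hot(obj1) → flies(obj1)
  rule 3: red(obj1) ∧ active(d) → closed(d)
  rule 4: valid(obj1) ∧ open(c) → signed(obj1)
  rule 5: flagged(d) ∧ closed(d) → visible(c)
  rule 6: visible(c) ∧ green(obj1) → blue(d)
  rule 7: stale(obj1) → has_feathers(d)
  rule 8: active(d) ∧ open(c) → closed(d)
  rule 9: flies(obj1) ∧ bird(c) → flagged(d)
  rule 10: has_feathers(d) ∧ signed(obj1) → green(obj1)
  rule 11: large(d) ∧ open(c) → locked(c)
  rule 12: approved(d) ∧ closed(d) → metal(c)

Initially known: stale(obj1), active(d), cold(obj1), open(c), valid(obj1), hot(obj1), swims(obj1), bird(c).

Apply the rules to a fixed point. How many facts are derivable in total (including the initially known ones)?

Round 1 — rule 2, rule 4, rule 7, rule 8, derive flies(obj1), signed(obj1), has_feathers(d), closed(d).
Round 2 — rule 9, rule 10, derive flagged(d), green(obj1).
Round 3 — rule 5, derive visible(c).
Round 4 — rule 6, derive blue(d).
Closure: {active(d), bird(c), blue(d), closed(d), cold(obj1), flagged(d), flies(obj1), green(obj1), has_feathers(d), hot(obj1), open(c), signed(obj1), stale(obj1), swims(obj1), valid(obj1), visible(c)} — 16 facts.

16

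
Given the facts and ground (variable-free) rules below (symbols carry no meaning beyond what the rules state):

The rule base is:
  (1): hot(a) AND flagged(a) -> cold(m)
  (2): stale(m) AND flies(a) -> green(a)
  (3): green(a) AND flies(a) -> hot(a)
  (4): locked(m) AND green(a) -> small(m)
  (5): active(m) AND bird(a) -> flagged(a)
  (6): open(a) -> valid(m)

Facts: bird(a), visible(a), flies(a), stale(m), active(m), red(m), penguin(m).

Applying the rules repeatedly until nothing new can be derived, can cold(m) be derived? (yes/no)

yes

Round 1 fires (2), (5), giving green(a), flagged(a).
Round 2 fires (3), giving hot(a).
Round 3 fires (1), giving cold(m).
cold(m) appears in round 3, so it is derivable.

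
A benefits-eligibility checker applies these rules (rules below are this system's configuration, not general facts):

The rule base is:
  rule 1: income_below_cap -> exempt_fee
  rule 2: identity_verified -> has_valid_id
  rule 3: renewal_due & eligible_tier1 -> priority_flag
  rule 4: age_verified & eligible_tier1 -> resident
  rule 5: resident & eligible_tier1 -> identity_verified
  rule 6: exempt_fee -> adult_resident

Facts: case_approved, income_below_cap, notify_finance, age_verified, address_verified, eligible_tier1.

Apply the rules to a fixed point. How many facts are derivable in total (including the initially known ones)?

11

Round 1 — rule 1, rule 4, derive exempt_fee, resident.
Round 2 — rule 5, rule 6, derive identity_verified, adult_resident.
Round 3 — rule 2, derive has_valid_id.
Closure: {address_verified, adult_resident, age_verified, case_approved, eligible_tier1, exempt_fee, has_valid_id, identity_verified, income_below_cap, notify_finance, resident} — 11 facts.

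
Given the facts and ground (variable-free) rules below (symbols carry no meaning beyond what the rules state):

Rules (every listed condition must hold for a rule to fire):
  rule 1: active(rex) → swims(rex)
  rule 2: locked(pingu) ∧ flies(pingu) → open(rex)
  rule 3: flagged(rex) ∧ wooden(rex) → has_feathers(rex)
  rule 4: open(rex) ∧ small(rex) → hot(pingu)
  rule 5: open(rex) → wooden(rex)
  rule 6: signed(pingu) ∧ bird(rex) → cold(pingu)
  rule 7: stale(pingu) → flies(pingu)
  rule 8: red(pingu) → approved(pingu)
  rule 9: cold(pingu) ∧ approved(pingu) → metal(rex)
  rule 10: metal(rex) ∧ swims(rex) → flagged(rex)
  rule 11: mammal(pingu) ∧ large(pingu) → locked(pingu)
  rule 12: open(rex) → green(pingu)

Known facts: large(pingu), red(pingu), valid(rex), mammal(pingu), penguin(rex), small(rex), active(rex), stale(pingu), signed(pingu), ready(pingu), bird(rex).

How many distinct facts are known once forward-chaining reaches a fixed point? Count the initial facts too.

23

Round 1 fires rule 1, rule 6, rule 7, rule 8, rule 11, giving swims(rex), cold(pingu), flies(pingu), approved(pingu), locked(pingu).
Round 2 fires rule 2, rule 9, giving open(rex), metal(rex).
Round 3 fires rule 4, rule 5, rule 10, rule 12, giving hot(pingu), wooden(rex), flagged(rex), green(pingu).
Round 4 fires rule 3, giving has_feathers(rex).
Closure: {active(rex), approved(pingu), bird(rex), cold(pingu), flagged(rex), flies(pingu), green(pingu), has_feathers(rex), hot(pingu), large(pingu), locked(pingu), mammal(pingu), metal(rex), open(rex), penguin(rex), ready(pingu), red(pingu), signed(pingu), small(rex), stale(pingu), swims(rex), valid(rex), wooden(rex)} — 23 facts.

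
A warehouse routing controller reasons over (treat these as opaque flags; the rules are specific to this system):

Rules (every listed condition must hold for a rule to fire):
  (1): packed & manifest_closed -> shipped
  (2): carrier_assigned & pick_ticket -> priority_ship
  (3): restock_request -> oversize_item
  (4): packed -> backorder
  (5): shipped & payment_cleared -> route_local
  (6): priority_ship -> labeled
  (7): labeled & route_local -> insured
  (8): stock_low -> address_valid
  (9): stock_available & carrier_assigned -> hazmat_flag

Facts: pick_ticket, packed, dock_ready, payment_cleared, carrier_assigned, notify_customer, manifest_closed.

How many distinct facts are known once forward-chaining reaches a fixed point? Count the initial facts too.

Round 1: (1) [packed & manifest_closed -> shipped]; (2) [carrier_assigned & pick_ticket -> priority_ship]; (4) [packed -> backorder]. New: shipped, priority_ship, backorder.
Round 2: (5) [shipped & payment_cleared -> route_local]; (6) [priority_ship -> labeled]. New: route_local, labeled.
Round 3: (7) [labeled & route_local -> insured]. New: insured.
Closure: {backorder, carrier_assigned, dock_ready, insured, labeled, manifest_closed, notify_customer, packed, payment_cleared, pick_ticket, priority_ship, route_local, shipped} — 13 facts.

13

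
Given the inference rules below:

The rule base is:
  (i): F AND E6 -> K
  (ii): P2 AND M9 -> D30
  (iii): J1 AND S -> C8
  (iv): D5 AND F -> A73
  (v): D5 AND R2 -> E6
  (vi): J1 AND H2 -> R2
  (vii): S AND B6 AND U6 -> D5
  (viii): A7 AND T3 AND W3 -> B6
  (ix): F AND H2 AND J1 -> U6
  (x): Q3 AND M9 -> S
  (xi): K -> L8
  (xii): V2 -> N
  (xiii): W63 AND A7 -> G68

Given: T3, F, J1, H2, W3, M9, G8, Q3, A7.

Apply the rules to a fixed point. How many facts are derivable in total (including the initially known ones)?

19

Round 1 fires (vi), (viii), (ix), (x), giving R2, B6, U6, S.
Round 2 fires (iii), (vii), giving C8, D5.
Round 3 fires (iv), (v), giving A73, E6.
Round 4 fires (i), giving K.
Round 5 fires (xi), giving L8.
Closure: {A7, A73, B6, C8, D5, E6, F, G8, H2, J1, K, L8, M9, Q3, R2, S, T3, U6, W3} — 19 facts.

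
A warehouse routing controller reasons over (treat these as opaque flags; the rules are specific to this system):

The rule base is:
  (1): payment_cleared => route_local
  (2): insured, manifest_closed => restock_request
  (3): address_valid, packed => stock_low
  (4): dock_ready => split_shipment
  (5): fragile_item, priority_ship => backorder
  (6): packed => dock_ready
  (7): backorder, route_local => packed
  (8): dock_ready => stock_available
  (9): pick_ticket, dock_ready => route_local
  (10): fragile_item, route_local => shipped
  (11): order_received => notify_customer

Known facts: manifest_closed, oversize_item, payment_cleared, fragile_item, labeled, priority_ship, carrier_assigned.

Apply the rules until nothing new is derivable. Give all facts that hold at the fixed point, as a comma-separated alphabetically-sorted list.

Round 1 fires (1), (5), giving route_local, backorder.
Round 2 fires (7), (10), giving packed, shipped.
Round 3 fires (6), giving dock_ready.
Round 4 fires (4), (8), giving split_shipment, stock_available.

backorder, carrier_assigned, dock_ready, fragile_item, labeled, manifest_closed, oversize_item, packed, payment_cleared, priority_ship, route_local, shipped, split_shipment, stock_available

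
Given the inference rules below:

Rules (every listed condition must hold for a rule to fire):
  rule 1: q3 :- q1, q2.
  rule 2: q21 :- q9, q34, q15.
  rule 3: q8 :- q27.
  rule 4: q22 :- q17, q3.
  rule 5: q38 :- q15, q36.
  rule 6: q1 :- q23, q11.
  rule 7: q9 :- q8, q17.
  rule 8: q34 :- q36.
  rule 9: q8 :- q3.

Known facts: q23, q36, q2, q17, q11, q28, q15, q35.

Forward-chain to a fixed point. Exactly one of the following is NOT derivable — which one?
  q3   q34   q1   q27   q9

q27

Round 1 — rule 5, rule 6, rule 8, derive q38, q1, q34.
Round 2 — rule 1, derive q3.
Round 3 — rule 4, rule 9, derive q22, q8.
Round 4 — rule 7, derive q9.
Round 5 — rule 2, derive q21.
Derived: q9 (round 4), q3 (round 2), q1 (round 1), q34 (round 1). q27 never appears in any round.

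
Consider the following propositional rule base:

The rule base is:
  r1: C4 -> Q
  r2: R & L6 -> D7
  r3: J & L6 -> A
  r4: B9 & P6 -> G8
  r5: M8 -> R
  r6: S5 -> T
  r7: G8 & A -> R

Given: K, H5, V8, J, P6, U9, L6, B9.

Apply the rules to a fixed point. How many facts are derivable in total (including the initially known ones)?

12

Round 1: r3 [J & L6 -> A]; r4 [B9 & P6 -> G8]. New: A, G8.
Round 2: r7 [G8 & A -> R]. New: R.
Round 3: r2 [R & L6 -> D7]. New: D7.
Closure: {A, B9, D7, G8, H5, J, K, L6, P6, R, U9, V8} — 12 facts.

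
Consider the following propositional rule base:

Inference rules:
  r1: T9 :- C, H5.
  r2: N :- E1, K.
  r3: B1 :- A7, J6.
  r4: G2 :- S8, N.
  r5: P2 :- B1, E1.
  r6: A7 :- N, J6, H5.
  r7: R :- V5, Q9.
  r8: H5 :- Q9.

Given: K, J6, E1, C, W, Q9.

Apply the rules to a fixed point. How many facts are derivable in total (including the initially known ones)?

12

[1] r2 [N :- E1, K.]; r8 [H5 :- Q9.]. ⇒ new: N, H5.
[2] r1 [T9 :- C, H5.]; r6 [A7 :- N, J6, H5.]. ⇒ new: T9, A7.
[3] r3 [B1 :- A7, J6.]. ⇒ new: B1.
[4] r5 [P2 :- B1, E1.]. ⇒ new: P2.
Closure: {A7, B1, C, E1, H5, J6, K, N, P2, Q9, T9, W} — 12 facts.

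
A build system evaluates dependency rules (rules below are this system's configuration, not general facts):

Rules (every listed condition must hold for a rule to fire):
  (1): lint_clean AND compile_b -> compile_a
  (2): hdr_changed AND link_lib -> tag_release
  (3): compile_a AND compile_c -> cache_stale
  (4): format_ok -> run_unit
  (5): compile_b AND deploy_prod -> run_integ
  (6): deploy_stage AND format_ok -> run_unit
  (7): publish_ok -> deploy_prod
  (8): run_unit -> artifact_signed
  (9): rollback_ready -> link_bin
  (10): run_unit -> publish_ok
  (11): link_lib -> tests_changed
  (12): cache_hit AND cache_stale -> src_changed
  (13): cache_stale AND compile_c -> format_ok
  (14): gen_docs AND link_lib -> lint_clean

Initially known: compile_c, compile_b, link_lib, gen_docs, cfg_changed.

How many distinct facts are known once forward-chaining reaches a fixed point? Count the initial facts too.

15

Round 1: (11) [link_lib -> tests_changed]; (14) [gen_docs AND link_lib -> lint_clean]. New: tests_changed, lint_clean.
Round 2: (1) [lint_clean AND compile_b -> compile_a]. New: compile_a.
Round 3: (3) [compile_a AND compile_c -> cache_stale]. New: cache_stale.
Round 4: (13) [cache_stale AND compile_c -> format_ok]. New: format_ok.
Round 5: (4) [format_ok -> run_unit]. New: run_unit.
Round 6: (8) [run_unit -> artifact_signed]; (10) [run_unit -> publish_ok]. New: artifact_signed, publish_ok.
Round 7: (7) [publish_ok -> deploy_prod]. New: deploy_prod.
Round 8: (5) [compile_b AND deploy_prod -> run_integ]. New: run_integ.
Closure: {artifact_signed, cache_stale, cfg_changed, compile_a, compile_b, compile_c, deploy_prod, format_ok, gen_docs, link_lib, lint_clean, publish_ok, run_integ, run_unit, tests_changed} — 15 facts.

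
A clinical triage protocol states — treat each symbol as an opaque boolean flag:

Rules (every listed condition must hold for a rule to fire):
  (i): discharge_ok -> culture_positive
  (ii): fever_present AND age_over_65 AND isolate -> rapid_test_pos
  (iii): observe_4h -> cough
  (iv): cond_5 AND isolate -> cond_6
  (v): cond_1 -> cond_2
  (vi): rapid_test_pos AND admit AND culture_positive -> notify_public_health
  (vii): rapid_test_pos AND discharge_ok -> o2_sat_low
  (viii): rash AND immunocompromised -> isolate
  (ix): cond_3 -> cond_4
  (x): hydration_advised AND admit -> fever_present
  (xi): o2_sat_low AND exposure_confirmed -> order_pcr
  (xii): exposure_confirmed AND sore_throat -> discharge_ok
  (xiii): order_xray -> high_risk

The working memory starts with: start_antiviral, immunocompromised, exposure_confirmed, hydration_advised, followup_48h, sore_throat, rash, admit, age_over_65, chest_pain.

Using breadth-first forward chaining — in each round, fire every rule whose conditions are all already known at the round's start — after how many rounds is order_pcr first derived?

4

[1] (viii) [rash AND immunocompromised -> isolate]; (x) [hydration_advised AND admit -> fever_present]; (xii) [exposure_confirmed AND sore_throat -> discharge_ok]. ⇒ new: isolate, fever_present, discharge_ok.
[2] (i) [discharge_ok -> culture_positive]; (ii) [fever_present AND age_over_65 AND isolate -> rapid_test_pos]. ⇒ new: culture_positive, rapid_test_pos.
[3] (vi) [rapid_test_pos AND admit AND culture_positive -> notify_public_health]; (vii) [rapid_test_pos AND discharge_ok -> o2_sat_low]. ⇒ new: notify_public_health, o2_sat_low.
[4] (xi) [o2_sat_low AND exposure_confirmed -> order_pcr]. ⇒ new: order_pcr.
order_pcr first appears in round 4.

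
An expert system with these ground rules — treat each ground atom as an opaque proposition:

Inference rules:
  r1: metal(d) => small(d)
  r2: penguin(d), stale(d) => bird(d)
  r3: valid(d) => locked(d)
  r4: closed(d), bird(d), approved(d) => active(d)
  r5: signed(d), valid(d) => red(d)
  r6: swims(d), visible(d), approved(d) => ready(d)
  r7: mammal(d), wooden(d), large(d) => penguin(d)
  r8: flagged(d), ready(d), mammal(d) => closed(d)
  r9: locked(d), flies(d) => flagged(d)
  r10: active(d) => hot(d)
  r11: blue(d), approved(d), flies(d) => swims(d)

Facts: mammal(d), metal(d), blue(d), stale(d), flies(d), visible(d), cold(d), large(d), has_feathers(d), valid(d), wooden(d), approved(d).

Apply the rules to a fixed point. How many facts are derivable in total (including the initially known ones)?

22

Round 1 — r1, r3, r7, r11, derive small(d), locked(d), penguin(d), swims(d).
Round 2 — r2, r6, r9, derive bird(d), ready(d), flagged(d).
Round 3 — r8, derive closed(d).
Round 4 — r4, derive active(d).
Round 5 — r10, derive hot(d).
Closure: {active(d), approved(d), bird(d), blue(d), closed(d), cold(d), flagged(d), flies(d), has_feathers(d), hot(d), large(d), locked(d), mammal(d), metal(d), penguin(d), ready(d), small(d), stale(d), swims(d), valid(d), visible(d), wooden(d)} — 22 facts.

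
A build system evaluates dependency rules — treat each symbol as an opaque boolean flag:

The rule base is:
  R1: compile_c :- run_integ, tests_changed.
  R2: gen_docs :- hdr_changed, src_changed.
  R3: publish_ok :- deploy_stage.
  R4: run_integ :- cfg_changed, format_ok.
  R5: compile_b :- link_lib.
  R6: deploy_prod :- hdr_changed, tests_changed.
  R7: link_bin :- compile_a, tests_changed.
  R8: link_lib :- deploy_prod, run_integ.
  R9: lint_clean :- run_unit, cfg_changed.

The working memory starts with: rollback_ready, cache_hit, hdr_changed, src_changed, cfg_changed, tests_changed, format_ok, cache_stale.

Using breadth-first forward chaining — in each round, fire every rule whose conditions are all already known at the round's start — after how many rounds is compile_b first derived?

3

Round 1: R2 [gen_docs :- hdr_changed, src_changed.]; R4 [run_integ :- cfg_changed, format_ok.]; R6 [deploy_prod :- hdr_changed, tests_changed.]. Adds gen_docs, run_integ, deploy_prod.
Round 2: R1 [compile_c :- run_integ, tests_changed.]; R8 [link_lib :- deploy_prod, run_integ.]. Adds compile_c, link_lib.
Round 3: R5 [compile_b :- link_lib.]. Adds compile_b.
compile_b first appears in round 3.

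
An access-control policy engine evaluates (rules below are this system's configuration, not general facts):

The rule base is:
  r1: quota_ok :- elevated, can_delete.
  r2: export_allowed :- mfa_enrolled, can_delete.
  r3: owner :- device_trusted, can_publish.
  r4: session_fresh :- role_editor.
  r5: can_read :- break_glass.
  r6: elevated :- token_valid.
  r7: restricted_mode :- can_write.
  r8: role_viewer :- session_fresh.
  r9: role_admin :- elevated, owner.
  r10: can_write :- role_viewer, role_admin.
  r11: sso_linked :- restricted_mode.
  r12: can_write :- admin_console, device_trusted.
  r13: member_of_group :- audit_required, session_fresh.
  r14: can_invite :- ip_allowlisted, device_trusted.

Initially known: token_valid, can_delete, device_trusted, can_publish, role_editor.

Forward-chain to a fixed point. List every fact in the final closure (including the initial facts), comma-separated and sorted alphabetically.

can_delete, can_publish, can_write, device_trusted, elevated, owner, quota_ok, restricted_mode, role_admin, role_editor, role_viewer, session_fresh, sso_linked, token_valid

Round 1: r3 [owner :- device_trusted, can_publish.]; r4 [session_fresh :- role_editor.]; r6 [elevated :- token_valid.]. New: owner, session_fresh, elevated.
Round 2: r1 [quota_ok :- elevated, can_delete.]; r8 [role_viewer :- session_fresh.]; r9 [role_admin :- elevated, owner.]. New: quota_ok, role_viewer, role_admin.
Round 3: r10 [can_write :- role_viewer, role_admin.]. New: can_write.
Round 4: r7 [restricted_mode :- can_write.]. New: restricted_mode.
Round 5: r11 [sso_linked :- restricted_mode.]. New: sso_linked.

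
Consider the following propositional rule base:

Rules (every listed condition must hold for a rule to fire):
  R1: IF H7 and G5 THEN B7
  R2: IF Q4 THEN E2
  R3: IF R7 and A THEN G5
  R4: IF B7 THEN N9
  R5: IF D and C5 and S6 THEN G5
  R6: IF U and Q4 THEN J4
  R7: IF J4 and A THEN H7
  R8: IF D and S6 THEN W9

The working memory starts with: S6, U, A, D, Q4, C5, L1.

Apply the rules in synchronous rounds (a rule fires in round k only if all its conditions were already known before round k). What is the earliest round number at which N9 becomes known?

Round 1 — R2, R5, R6, R8, derive E2, G5, J4, W9.
Round 2 — R7, derive H7.
Round 3 — R1, derive B7.
Round 4 — R4, derive N9.
N9 first appears in round 4.

4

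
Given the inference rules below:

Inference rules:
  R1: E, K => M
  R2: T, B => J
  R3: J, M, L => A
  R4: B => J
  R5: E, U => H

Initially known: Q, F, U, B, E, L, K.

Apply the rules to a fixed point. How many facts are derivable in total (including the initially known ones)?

11

Round 1 fires R1, R4, R5, giving M, J, H.
Round 2 fires R3, giving A.
Closure: {A, B, E, F, H, J, K, L, M, Q, U} — 11 facts.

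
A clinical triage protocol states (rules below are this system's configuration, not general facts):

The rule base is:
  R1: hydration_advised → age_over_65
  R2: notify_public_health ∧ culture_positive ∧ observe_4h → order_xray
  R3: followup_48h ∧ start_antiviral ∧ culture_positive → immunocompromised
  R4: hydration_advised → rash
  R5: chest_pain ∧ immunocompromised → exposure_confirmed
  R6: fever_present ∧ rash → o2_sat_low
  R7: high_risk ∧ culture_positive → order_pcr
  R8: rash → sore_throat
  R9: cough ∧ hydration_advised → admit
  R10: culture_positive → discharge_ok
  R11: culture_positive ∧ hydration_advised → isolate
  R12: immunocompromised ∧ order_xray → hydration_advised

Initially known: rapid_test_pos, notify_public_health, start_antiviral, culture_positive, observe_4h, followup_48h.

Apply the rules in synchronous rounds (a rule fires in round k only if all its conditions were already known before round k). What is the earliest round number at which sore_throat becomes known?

Round 1: R2 [notify_public_health ∧ culture_positive ∧ observe_4h → order_xray]; R3 [followup_48h ∧ start_antiviral ∧ culture_positive → immunocompromised]; R10 [culture_positive → discharge_ok]. New: order_xray, immunocompromised, discharge_ok.
Round 2: R12 [immunocompromised ∧ order_xray → hydration_advised]. New: hydration_advised.
Round 3: R1 [hydration_advised → age_over_65]; R4 [hydration_advised → rash]; R11 [culture_positive ∧ hydration_advised → isolate]. New: age_over_65, rash, isolate.
Round 4: R8 [rash → sore_throat]. New: sore_throat.
sore_throat first appears in round 4.

4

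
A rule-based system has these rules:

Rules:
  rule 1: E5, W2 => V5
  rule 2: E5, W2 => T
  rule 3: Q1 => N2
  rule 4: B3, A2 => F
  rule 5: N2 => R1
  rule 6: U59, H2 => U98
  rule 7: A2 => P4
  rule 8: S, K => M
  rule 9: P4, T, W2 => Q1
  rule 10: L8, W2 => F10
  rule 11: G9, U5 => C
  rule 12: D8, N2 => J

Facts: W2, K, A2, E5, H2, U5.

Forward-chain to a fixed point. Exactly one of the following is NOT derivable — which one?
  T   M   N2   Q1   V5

Round 1: rule 1 [E5, W2 => V5]; rule 2 [E5, W2 => T]; rule 7 [A2 => P4]. Adds V5, T, P4.
Round 2: rule 9 [P4, T, W2 => Q1]. Adds Q1.
Round 3: rule 3 [Q1 => N2]. Adds N2.
Round 4: rule 5 [N2 => R1]. Adds R1.
Derived: V5 (round 1), N2 (round 3), Q1 (round 2), T (round 1). M never appears in any round.

M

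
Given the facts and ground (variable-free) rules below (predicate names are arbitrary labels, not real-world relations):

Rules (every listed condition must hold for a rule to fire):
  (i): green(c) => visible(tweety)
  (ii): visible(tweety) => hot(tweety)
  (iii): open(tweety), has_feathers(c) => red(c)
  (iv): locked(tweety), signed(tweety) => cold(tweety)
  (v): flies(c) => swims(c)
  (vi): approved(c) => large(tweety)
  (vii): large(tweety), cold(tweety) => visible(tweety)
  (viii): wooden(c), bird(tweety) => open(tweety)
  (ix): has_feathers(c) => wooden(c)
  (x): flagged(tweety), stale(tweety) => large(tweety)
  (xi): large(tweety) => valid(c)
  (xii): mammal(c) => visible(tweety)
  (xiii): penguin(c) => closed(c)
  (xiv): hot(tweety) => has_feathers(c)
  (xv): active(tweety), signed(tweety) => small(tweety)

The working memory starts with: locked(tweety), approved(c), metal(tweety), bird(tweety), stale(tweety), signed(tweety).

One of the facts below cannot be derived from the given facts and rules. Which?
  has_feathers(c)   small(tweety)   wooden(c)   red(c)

small(tweety)

Round 1: (iv) [locked(tweety), signed(tweety) => cold(tweety)]; (vi) [approved(c) => large(tweety)]. Adds cold(tweety), large(tweety).
Round 2: (vii) [large(tweety), cold(tweety) => visible(tweety)]; (xi) [large(tweety) => valid(c)]. Adds visible(tweety), valid(c).
Round 3: (ii) [visible(tweety) => hot(tweety)]. Adds hot(tweety).
Round 4: (xiv) [hot(tweety) => has_feathers(c)]. Adds has_feathers(c).
Round 5: (ix) [has_feathers(c) => wooden(c)]. Adds wooden(c).
Round 6: (viii) [wooden(c), bird(tweety) => open(tweety)]. Adds open(tweety).
Round 7: (iii) [open(tweety), has_feathers(c) => red(c)]. Adds red(c).
Derived: has_feathers(c) (round 4), red(c) (round 7), wooden(c) (round 5). small(tweety) never appears in any round.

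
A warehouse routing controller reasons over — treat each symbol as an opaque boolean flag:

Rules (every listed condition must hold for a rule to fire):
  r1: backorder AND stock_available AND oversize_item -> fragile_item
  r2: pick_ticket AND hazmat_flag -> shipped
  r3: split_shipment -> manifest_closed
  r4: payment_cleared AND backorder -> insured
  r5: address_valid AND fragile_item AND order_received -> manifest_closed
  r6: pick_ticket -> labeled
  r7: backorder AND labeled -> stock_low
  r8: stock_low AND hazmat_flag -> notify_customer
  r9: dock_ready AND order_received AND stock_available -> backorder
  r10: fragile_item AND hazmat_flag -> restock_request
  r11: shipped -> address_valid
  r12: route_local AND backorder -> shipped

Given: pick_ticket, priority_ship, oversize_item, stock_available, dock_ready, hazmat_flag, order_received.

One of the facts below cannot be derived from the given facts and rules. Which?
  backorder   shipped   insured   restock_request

insured

Round 1 — r2, r6, r9, derive shipped, labeled, backorder.
Round 2 — r1, r7, r11, derive fragile_item, stock_low, address_valid.
Round 3 — r5, r8, r10, derive manifest_closed, notify_customer, restock_request.
Derived: restock_request (round 3), backorder (round 1), shipped (round 1). insured never appears in any round.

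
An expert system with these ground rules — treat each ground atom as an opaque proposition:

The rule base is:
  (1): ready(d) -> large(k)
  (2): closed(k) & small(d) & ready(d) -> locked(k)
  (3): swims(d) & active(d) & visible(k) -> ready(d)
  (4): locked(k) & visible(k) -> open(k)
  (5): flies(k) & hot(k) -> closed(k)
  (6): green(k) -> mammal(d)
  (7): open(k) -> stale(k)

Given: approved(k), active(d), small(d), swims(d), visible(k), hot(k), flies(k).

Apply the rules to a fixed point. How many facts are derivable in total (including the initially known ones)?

[1] (3) [swims(d) & active(d) & visible(k) -> ready(d)]; (5) [flies(k) & hot(k) -> closed(k)]. ⇒ new: ready(d), closed(k).
[2] (1) [ready(d) -> large(k)]; (2) [closed(k) & small(d) & ready(d) -> locked(k)]. ⇒ new: large(k), locked(k).
[3] (4) [locked(k) & visible(k) -> open(k)]. ⇒ new: open(k).
[4] (7) [open(k) -> stale(k)]. ⇒ new: stale(k).
Closure: {active(d), approved(k), closed(k), flies(k), hot(k), large(k), locked(k), open(k), ready(d), small(d), stale(k), swims(d), visible(k)} — 13 facts.

13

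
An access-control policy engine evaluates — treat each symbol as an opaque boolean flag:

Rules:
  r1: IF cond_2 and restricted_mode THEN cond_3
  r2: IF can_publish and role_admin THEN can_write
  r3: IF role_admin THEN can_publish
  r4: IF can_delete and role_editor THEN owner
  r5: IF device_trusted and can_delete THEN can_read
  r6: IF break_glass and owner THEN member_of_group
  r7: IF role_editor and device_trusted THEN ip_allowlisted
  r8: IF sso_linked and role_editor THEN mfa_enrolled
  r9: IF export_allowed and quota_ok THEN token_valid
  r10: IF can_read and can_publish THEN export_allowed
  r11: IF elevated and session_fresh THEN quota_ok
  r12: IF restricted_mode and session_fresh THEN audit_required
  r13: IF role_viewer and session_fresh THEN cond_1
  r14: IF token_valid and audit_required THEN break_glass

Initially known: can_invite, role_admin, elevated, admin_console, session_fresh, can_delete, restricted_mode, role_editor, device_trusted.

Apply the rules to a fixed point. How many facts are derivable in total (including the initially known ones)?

20

Round 1 fires r3, r4, r5, r7, r11, r12, giving can_publish, owner, can_read, ip_allowlisted, quota_ok, audit_required.
Round 2 fires r2, r10, giving can_write, export_allowed.
Round 3 fires r9, giving token_valid.
Round 4 fires r14, giving break_glass.
Round 5 fires r6, giving member_of_group.
Closure: {admin_console, audit_required, break_glass, can_delete, can_invite, can_publish, can_read, can_write, device_trusted, elevated, export_allowed, ip_allowlisted, member_of_group, owner, quota_ok, restricted_mode, role_admin, role_editor, session_fresh, token_valid} — 20 facts.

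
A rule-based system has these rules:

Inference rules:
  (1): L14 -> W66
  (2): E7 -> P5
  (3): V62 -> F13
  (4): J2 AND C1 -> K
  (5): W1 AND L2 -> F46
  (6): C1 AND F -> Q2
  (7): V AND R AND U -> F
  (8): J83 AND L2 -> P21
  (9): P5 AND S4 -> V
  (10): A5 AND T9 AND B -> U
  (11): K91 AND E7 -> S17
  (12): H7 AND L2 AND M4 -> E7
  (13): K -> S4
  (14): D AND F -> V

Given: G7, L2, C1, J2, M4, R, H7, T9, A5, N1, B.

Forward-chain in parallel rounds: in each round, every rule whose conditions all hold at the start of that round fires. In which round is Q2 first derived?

Round 1 — (4), (10), (12), derive K, U, E7.
Round 2 — (2), (13), derive P5, S4.
Round 3 — (9), derive V.
Round 4 — (7), derive F.
Round 5 — (6), derive Q2.
Q2 first appears in round 5.

5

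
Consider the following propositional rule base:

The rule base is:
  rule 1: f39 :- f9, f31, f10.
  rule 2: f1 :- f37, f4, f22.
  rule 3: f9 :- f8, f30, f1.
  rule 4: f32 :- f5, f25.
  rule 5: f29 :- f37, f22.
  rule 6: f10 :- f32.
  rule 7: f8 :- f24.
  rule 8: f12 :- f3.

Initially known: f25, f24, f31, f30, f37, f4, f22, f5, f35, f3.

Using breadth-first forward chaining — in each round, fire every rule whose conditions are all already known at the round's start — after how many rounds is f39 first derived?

Round 1 fires rule 2, rule 4, rule 5, rule 7, rule 8, giving f1, f32, f29, f8, f12.
Round 2 fires rule 3, rule 6, giving f9, f10.
Round 3 fires rule 1, giving f39.
f39 first appears in round 3.

3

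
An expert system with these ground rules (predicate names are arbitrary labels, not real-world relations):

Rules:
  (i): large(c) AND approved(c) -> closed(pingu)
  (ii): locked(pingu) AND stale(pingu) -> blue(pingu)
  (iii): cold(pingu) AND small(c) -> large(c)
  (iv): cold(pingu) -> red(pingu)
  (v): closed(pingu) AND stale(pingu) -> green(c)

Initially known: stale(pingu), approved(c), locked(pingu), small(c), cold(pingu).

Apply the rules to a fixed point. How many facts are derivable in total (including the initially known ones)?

10

Round 1 — (ii), (iii), (iv), derive blue(pingu), large(c), red(pingu).
Round 2 — (i), derive closed(pingu).
Round 3 — (v), derive green(c).
Closure: {approved(c), blue(pingu), closed(pingu), cold(pingu), green(c), large(c), locked(pingu), red(pingu), small(c), stale(pingu)} — 10 facts.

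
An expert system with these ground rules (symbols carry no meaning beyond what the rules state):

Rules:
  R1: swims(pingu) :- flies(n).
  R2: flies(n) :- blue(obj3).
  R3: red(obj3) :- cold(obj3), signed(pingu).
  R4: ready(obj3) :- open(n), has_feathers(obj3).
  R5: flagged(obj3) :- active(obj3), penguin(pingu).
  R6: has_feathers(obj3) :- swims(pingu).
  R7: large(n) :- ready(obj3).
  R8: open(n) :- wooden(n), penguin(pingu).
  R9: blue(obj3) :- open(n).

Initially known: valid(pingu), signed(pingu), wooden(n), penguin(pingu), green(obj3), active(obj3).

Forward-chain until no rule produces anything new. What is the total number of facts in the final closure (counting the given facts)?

Round 1 fires R5, R8, giving flagged(obj3), open(n).
Round 2 fires R9, giving blue(obj3).
Round 3 fires R2, giving flies(n).
Round 4 fires R1, giving swims(pingu).
Round 5 fires R6, giving has_feathers(obj3).
Round 6 fires R4, giving ready(obj3).
Round 7 fires R7, giving large(n).
Closure: {active(obj3), blue(obj3), flagged(obj3), flies(n), green(obj3), has_feathers(obj3), large(n), open(n), penguin(pingu), ready(obj3), signed(pingu), swims(pingu), valid(pingu), wooden(n)} — 14 facts.

14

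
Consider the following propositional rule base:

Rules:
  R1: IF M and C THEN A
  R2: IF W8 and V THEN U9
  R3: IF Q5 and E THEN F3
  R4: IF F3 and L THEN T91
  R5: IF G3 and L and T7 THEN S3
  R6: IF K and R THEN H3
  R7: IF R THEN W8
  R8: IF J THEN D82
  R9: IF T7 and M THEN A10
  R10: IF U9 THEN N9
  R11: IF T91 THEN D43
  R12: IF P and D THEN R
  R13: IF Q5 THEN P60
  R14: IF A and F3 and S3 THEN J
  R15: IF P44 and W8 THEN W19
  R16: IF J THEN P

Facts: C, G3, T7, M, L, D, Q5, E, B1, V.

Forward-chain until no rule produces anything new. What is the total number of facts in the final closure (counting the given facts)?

24

[1] R1 [IF M and C THEN A]; R3 [IF Q5 and E THEN F3]; R5 [IF G3 and L and T7 THEN S3]; R9 [IF T7 and M THEN A10]; R13 [IF Q5 THEN P60]. ⇒ new: A, F3, S3, A10, P60.
[2] R4 [IF F3 and L THEN T91]; R14 [IF A and F3 and S3 THEN J]. ⇒ new: T91, J.
[3] R8 [IF J THEN D82]; R11 [IF T91 THEN D43]; R16 [IF J THEN P]. ⇒ new: D82, D43, P.
[4] R12 [IF P and D THEN R]. ⇒ new: R.
[5] R7 [IF R THEN W8]. ⇒ new: W8.
[6] R2 [IF W8 and V THEN U9]. ⇒ new: U9.
[7] R10 [IF U9 THEN N9]. ⇒ new: N9.
Closure: {A, A10, B1, C, D, D43, D82, E, F3, G3, J, L, M, N9, P, P60, Q5, R, S3, T7, T91, U9, V, W8} — 24 facts.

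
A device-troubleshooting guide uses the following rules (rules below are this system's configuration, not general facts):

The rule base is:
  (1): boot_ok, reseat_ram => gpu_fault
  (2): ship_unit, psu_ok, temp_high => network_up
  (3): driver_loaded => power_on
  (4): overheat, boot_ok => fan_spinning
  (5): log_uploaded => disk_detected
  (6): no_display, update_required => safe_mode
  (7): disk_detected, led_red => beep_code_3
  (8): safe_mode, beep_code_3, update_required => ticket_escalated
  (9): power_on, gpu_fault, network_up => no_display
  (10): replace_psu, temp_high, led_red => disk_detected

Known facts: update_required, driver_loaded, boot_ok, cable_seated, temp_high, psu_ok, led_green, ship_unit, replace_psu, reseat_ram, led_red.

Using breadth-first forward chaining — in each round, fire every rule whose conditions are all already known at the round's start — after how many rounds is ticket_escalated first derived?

Round 1 — (1), (2), (3), (10), derive gpu_fault, network_up, power_on, disk_detected.
Round 2 — (7), (9), derive beep_code_3, no_display.
Round 3 — (6), derive safe_mode.
Round 4 — (8), derive ticket_escalated.
ticket_escalated first appears in round 4.

4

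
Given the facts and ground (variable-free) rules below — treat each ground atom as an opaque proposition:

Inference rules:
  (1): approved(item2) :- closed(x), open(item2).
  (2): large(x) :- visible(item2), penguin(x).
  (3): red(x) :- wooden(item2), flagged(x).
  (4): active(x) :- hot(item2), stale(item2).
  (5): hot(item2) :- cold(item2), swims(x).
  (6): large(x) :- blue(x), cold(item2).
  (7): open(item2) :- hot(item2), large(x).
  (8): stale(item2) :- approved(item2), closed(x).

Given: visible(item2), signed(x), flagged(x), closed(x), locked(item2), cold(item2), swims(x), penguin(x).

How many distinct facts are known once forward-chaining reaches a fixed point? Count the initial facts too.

14

Round 1: (2) [large(x) :- visible(item2), penguin(x).]; (5) [hot(item2) :- cold(item2), swims(x).]. New: large(x), hot(item2).
Round 2: (7) [open(item2) :- hot(item2), large(x).]. New: open(item2).
Round 3: (1) [approved(item2) :- closed(x), open(item2).]. New: approved(item2).
Round 4: (8) [stale(item2) :- approved(item2), closed(x).]. New: stale(item2).
Round 5: (4) [active(x) :- hot(item2), stale(item2).]. New: active(x).
Closure: {active(x), approved(item2), closed(x), cold(item2), flagged(x), hot(item2), large(x), locked(item2), open(item2), penguin(x), signed(x), stale(item2), swims(x), visible(item2)} — 14 facts.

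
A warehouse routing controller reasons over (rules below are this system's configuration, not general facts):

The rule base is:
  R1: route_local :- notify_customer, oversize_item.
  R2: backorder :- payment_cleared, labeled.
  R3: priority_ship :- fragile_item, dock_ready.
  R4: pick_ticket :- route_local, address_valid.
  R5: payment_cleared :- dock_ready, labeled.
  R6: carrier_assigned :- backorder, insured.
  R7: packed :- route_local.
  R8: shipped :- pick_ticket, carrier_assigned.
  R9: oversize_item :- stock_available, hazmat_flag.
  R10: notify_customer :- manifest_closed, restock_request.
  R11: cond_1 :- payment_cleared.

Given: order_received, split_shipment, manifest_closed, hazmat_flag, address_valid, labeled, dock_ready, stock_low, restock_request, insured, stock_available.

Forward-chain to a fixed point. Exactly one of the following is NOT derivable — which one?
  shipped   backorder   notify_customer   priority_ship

priority_ship

[1] R5 [payment_cleared :- dock_ready, labeled.]; R9 [oversize_item :- stock_available, hazmat_flag.]; R10 [notify_customer :- manifest_closed, restock_request.]. ⇒ new: payment_cleared, oversize_item, notify_customer.
[2] R1 [route_local :- notify_customer, oversize_item.]; R2 [backorder :- payment_cleared, labeled.]; R11 [cond_1 :- payment_cleared.]. ⇒ new: route_local, backorder, cond_1.
[3] R4 [pick_ticket :- route_local, address_valid.]; R6 [carrier_assigned :- backorder, insured.]; R7 [packed :- route_local.]. ⇒ new: pick_ticket, carrier_assigned, packed.
[4] R8 [shipped :- pick_ticket, carrier_assigned.]. ⇒ new: shipped.
Derived: notify_customer (round 1), shipped (round 4), backorder (round 2). priority_ship never appears in any round.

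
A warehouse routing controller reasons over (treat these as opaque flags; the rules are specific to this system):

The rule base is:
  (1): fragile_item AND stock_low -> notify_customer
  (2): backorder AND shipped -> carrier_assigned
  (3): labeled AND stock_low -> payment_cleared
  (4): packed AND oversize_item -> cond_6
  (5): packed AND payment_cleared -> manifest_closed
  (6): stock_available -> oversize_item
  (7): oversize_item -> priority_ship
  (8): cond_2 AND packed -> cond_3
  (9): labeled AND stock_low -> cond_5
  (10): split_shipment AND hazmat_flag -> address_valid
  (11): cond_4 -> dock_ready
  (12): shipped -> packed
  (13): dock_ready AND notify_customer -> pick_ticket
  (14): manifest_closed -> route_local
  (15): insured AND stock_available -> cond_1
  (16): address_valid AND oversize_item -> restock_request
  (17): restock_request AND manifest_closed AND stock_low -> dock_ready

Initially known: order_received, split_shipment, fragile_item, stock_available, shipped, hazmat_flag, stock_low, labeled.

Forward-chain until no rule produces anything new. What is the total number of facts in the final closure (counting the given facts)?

Round 1: (1) [fragile_item AND stock_low -> notify_customer]; (3) [labeled AND stock_low -> payment_cleared]; (6) [stock_available -> oversize_item]; (9) [labeled AND stock_low -> cond_5]; (10) [split_shipment AND hazmat_flag -> address_valid]; (12) [shipped -> packed]. New: notify_customer, payment_cleared, oversize_item, cond_5, address_valid, packed.
Round 2: (4) [packed AND oversize_item -> cond_6]; (5) [packed AND payment_cleared -> manifest_closed]; (7) [oversize_item -> priority_ship]; (16) [address_valid AND oversize_item -> restock_request]. New: cond_6, manifest_closed, priority_ship, restock_request.
Round 3: (14) [manifest_closed -> route_local]; (17) [restock_request AND manifest_closed AND stock_low -> dock_ready]. New: route_local, dock_ready.
Round 4: (13) [dock_ready AND notify_customer -> pick_ticket]. New: pick_ticket.
Closure: {address_valid, cond_5, cond_6, dock_ready, fragile_item, hazmat_flag, labeled, manifest_closed, notify_customer, order_received, oversize_item, packed, payment_cleared, pick_ticket, priority_ship, restock_request, route_local, shipped, split_shipment, stock_available, stock_low} — 21 facts.

21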